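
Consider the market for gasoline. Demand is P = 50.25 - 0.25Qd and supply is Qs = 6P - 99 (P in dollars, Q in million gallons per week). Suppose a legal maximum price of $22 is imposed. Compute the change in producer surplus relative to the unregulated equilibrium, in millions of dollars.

Rearranging demand gives Qd = 201 - 4P. Setting quantity demanded equal to quantity supplied, 201 - 4P = 6P - 99, gives P* = 30 and Q* = 81.
Since 22 < 30, the ceiling is binding.
At P = 22: Qd = 201 - 4·22 = 113 and Qs = 6·22 - 99 = 33.
Producer surplus without the control is ½ · (30 - 16.5) · 81 = 546.75.
With the ceiling, producers sell 33 units at 22, so PS = ½ · (22 - 16.5) · 33 = 90.75.
Change in producer surplus = 90.75 - 546.75 = -456.

-456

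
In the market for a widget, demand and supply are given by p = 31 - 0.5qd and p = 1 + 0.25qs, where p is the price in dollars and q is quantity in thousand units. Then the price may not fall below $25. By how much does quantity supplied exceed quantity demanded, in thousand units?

84

Rearranging demand gives qd = 62 - 2p; rearranging supply gives qs = 4p - 4. Setting quantity demanded equal to quantity supplied, 62 - 2p = 4p - 4, gives p* = 11 and q* = 40.
Since 25 > 11, the floor is binding.
At p = 25: qd = 62 - 2·25 = 12 and qs = 4·25 - 4 = 96.
Surplus = qs - qd = 96 - 12 = 84.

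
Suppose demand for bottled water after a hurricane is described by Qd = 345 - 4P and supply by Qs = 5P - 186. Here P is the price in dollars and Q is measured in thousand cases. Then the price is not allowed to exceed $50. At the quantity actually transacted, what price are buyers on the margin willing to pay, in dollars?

Equilibrium: 345 - 4P = 5P - 186, so 531 = 9P and P* = 59, Q* = 109.
The ceiling of 50 is below the equilibrium price 59, so it binds.
At P = 50: Qd = 345 - 4·50 = 145 and Qs = 5·50 - 186 = 64.
Only 64 units reach the market. On the demand curve, the marginal buyer's willingness to pay at Q = 64 is (345 - 64)/4 = 70.25.

70.25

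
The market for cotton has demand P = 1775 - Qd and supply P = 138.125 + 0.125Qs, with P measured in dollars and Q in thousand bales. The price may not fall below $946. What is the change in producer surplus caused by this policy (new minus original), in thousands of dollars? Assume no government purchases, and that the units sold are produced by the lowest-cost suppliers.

494461.75

Rearranging demand gives Qd = 1775 - P; rearranging supply gives Qs = 8P - 1105. Without the control the market clears where 1775 - P = 8P - 1105, i.e. P* = 320 and Q* = 1455.
Since 946 > 320, the floor is binding.
At P = 946: Qd = 1775 - 946 = 829 and Qs = 8·946 - 1105 = 6463.
Producer surplus without the control is ½ · (320 - 138.125) · 1455 = 132314.0625.
With the floor, 829 units are sold at 946. The supply price at Q = 829 is 241.75, so PS = ½ · [(946 - 138.125) + (946 - 241.75)] · 829 = 626775.8125.
Change in producer surplus = 626775.8125 - 132314.0625 = 494461.75.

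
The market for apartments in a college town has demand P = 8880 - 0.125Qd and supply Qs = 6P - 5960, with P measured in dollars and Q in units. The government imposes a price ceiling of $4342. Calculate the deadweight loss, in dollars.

7040061

Rearranging demand gives Qd = 71040 - 8P. In a free market, 71040 - 8P = 6P - 5960 gives the equilibrium P* = 5500, Q* = 27040.
The ceiling of 4342 is below the equilibrium price 5500, so it binds.
At P = 4342: Qd = 71040 - 8·4342 = 36304 and Qs = 6·4342 - 5960 = 20092.
Quantity traded falls to 20092. At Q = 20092 the demand price is (71040 - 20092)/8 = 6368.5 and the supply price is (5960 + 20092)/6 = 4342.
Deadweight loss = ½ · (6368.5 - 4342) · (27040 - 20092) = ½ · 2026.5 · 6948 = 7040061.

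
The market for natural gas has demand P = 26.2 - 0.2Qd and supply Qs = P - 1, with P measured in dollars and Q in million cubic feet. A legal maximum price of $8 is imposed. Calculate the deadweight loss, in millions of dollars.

117.6

Rearranging demand gives Qd = 131 - 5P. Setting quantity demanded equal to quantity supplied, 131 - 5P = P - 1, gives P* = 22 and Q* = 21.
Since 8 < 22, the ceiling is binding.
At P = 8: Qd = 131 - 5·8 = 91 and Qs = 8 - 1 = 7.
Quantity traded falls to 7. At Q = 7 the demand price is (131 - 7)/5 = 24.8 and the supply price is 1 + 7 = 8.
Deadweight loss = ½ · (24.8 - 8) · (21 - 7) = ½ · 16.8 · 14 = 117.6.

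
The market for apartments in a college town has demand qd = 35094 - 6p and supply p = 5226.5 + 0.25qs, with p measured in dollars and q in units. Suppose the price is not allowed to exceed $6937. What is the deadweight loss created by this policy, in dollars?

Rearranging supply gives qs = 4p - 20906. Setting quantity demanded equal to quantity supplied, 35094 - 6p = 4p - 20906, gives p* = 5600 and q* = 1494.
Since 6937 is above p* = 5600, the ceiling does not bind and the free-market outcome prevails.
Since the control does not bind, no trades are prevented and deadweight loss is zero.

0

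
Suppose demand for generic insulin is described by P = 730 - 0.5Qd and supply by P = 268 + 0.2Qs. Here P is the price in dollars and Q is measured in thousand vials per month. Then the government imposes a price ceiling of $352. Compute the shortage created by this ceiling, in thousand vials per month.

Rearranging demand gives Qd = 1460 - 2P; rearranging supply gives Qs = 5P - 1340. In a free market, 1460 - 2P = 5P - 1340 gives the equilibrium P* = 400, Q* = 660.
Because the ceiling (352) lies below the market-clearing price, it is binding.
At P = 352: Qd = 1460 - 2·352 = 756 and Qs = 5·352 - 1340 = 420.
Shortage = Qd - Qs = 756 - 420 = 336.

336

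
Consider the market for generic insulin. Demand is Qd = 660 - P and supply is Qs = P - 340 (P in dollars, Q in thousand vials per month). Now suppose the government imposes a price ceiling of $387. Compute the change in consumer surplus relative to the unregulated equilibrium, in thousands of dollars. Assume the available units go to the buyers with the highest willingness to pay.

-1073.5

Setting quantity demanded equal to quantity supplied, 660 - P = P - 340, gives P* = 500 and Q* = 160.
The ceiling of 387 is below the equilibrium price 500, so it binds.
At P = 387: Qd = 660 - 387 = 273 and Qs = 387 - 340 = 47.
Consumer surplus without the control is ½ · (660 - 500) · 160 = 12800.
With the ceiling, 47 units are sold at 387 (assume they go to the highest-value buyers). The demand price at Q = 47 is 613, so CS = ½ · [(660 - 387) + (613 - 387)] · 47 = 11726.5.
Change in consumer surplus = 11726.5 - 12800 = -1073.5.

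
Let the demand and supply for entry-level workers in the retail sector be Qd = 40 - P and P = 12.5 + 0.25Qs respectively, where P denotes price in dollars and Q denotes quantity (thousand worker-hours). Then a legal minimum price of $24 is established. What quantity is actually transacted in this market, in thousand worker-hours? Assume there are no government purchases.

16

Rearranging supply gives Qs = 4P - 50. Setting quantity demanded equal to quantity supplied, 40 - P = 4P - 50, gives P* = 18 and Q* = 22.
Since 24 > 18, the floor is binding.
At P = 24: Qd = 40 - 24 = 16 and Qs = 4·24 - 50 = 46.
The quantity actually transacted is the short side, demand: 16.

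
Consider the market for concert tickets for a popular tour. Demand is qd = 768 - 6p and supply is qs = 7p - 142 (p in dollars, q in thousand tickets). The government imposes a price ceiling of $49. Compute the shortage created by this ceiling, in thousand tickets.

In a free market, 768 - 6p = 7p - 142 gives the equilibrium p* = 70, q* = 348.
The ceiling of 49 is below the equilibrium price 70, so it binds.
At p = 49: qd = 768 - 6·49 = 474 and qs = 7·49 - 142 = 201.
Shortage = qd - qs = 474 - 201 = 273.

273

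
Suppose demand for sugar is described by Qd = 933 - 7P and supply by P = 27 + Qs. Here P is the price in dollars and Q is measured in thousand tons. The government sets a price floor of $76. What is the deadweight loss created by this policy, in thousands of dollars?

0

Rearranging supply gives Qs = P - 27. Without the control the market clears where 933 - 7P = P - 27, i.e. P* = 120 and Q* = 93.
The floor of 76 is below the equilibrium price 120, so it is not binding; the market clears at P* = 120, Q* = 93.
Since the control does not bind, no trades are prevented and deadweight loss is zero.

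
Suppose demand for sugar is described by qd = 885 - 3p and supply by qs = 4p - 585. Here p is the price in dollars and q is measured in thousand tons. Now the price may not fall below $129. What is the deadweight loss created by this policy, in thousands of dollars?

0

Equilibrium: 885 - 3p = 4p - 585, so 1470 = 7p and p* = 210, q* = 255.
Since 129 is below p* = 210, the floor does not bind and the free-market outcome prevails.
Since the control does not bind, no trades are prevented and deadweight loss is zero.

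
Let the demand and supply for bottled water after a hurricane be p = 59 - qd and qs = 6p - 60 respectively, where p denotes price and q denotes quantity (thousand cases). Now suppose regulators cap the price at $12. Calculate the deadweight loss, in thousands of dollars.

Rearranging demand gives qd = 59 - p. Without the control the market clears where 59 - p = 6p - 60, i.e. p* = 17 and q* = 42.
The ceiling of 12 is below the equilibrium price 17, so it binds.
At p = 12: qd = 59 - 12 = 47 and qs = 6·12 - 60 = 12.
Quantity traded falls to 12. At q = 12 the demand price is 59 - 12 = 47 and the supply price is (60 + 12)/6 = 12.
Deadweight loss = ½ · (47 - 12) · (42 - 12) = ½ · 35 · 30 = 525.

525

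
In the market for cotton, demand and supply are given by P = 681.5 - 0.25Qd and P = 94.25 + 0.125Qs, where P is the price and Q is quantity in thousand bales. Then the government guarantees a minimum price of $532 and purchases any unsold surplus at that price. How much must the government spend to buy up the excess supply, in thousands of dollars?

1544928

Rearranging demand gives Qd = 2726 - 4P; rearranging supply gives Qs = 8P - 754. Setting quantity demanded equal to quantity supplied, 2726 - 4P = 8P - 754, gives P* = 290 and Q* = 1566.
Since 532 > 290, the floor is binding.
At P = 532: Qd = 2726 - 4·532 = 598 and Qs = 8·532 - 754 = 3502.
Surplus = Qs - Qd = 2904.
Government expenditure = surplus × support price = 2904 × 532 = 1544928.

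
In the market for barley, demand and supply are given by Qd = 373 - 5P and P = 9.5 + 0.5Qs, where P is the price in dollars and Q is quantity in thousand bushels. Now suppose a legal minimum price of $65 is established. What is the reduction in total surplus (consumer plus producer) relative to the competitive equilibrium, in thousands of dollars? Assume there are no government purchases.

Rearranging supply gives Qs = 2P - 19. Setting quantity demanded equal to quantity supplied, 373 - 5P = 2P - 19, gives P* = 56 and Q* = 93.
Since 65 > 56, the floor is binding.
At P = 65: Qd = 373 - 5·65 = 48 and Qs = 2·65 - 19 = 111.
Quantity traded falls to 48. At Q = 48 the demand price is (373 - 48)/5 = 65 and the supply price is (19 + 48)/2 = 33.5.
Deadweight loss = ½ · (65 - 33.5) · (93 - 48) = ½ · 31.5 · 45 = 708.75.

708.75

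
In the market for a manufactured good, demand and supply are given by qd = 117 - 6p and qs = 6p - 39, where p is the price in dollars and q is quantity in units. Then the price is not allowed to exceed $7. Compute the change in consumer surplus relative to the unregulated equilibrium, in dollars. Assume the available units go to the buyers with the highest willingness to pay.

-90

Setting quantity demanded equal to quantity supplied, 117 - 6p = 6p - 39, gives p* = 13 and q* = 39.
The ceiling of 7 is below the equilibrium price 13, so it binds.
At p = 7: qd = 117 - 6·7 = 75 and qs = 6·7 - 39 = 3.
Consumer surplus without the control is ½ · (19.5 - 13) · 39 = 126.75.
With the ceiling, 3 units are sold at 7 (assume they go to the highest-value buyers). The demand price at q = 3 is 19, so CS = ½ · [(19.5 - 7) + (19 - 7)] · 3 = 36.75.
Change in consumer surplus = 36.75 - 126.75 = -90.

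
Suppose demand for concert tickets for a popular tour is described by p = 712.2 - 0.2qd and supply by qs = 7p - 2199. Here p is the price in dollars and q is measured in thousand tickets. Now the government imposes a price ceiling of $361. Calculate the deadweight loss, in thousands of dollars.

118952.4

Rearranging demand gives qd = 3561 - 5p. Setting quantity demanded equal to quantity supplied, 3561 - 5p = 7p - 2199, gives p* = 480 and q* = 1161.
Since 361 < 480, the ceiling is binding.
At p = 361: qd = 3561 - 5·361 = 1756 and qs = 7·361 - 2199 = 328.
Quantity traded falls to 328. At q = 328 the demand price is (3561 - 328)/5 = 646.6 and the supply price is (2199 + 328)/7 = 361.
Deadweight loss = ½ · (646.6 - 361) · (1161 - 328) = ½ · 285.6 · 833 = 118952.4.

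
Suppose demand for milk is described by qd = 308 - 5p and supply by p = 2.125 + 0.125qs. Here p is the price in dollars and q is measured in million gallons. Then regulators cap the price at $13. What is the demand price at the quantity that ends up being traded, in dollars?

Rearranging supply gives qs = 8p - 17. Setting quantity demanded equal to quantity supplied, 308 - 5p = 8p - 17, gives p* = 25 and q* = 183.
Because the ceiling (13) lies below the market-clearing price, it is binding.
At p = 13: qd = 308 - 5·13 = 243 and qs = 8·13 - 17 = 87.
Only 87 units reach the market. On the demand curve, the marginal buyer's willingness to pay at q = 87 is (308 - 87)/5 = 44.2.

44.2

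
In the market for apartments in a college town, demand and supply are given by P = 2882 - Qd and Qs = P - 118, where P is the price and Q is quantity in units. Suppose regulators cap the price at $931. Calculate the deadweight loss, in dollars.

323761

Rearranging demand gives Qd = 2882 - P. Equilibrium: 2882 - P = P - 118, so 3000 = 2P and P* = 1500, Q* = 1382.
The ceiling of 931 is below the equilibrium price 1500, so it binds.
At P = 931: Qd = 2882 - 931 = 1951 and Qs = 931 - 118 = 813.
Quantity traded falls to 813. At Q = 813 the demand price is 2882 - 813 = 2069 and the supply price is 118 + 813 = 931.
Deadweight loss = ½ · (2069 - 931) · (1382 - 813) = ½ · 1138 · 569 = 323761.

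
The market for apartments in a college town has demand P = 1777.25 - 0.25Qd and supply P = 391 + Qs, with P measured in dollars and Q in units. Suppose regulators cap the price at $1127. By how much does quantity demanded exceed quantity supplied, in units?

Rearranging demand gives Qd = 7109 - 4P; rearranging supply gives Qs = P - 391. Equilibrium: 7109 - 4P = P - 391, so 7500 = 5P and P* = 1500, Q* = 1109.
Since 1127 < 1500, the ceiling is binding.
At P = 1127: Qd = 7109 - 4·1127 = 2601 and Qs = 1127 - 391 = 736.
Shortage = Qd - Qs = 2601 - 736 = 1865.

1865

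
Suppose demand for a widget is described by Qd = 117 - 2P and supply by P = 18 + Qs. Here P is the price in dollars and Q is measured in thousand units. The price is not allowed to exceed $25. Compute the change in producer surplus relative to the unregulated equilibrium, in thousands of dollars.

Rearranging supply gives Qs = P - 18. Equilibrium: 117 - 2P = P - 18, so 135 = 3P and P* = 45, Q* = 27.
Since 25 < 45, the ceiling is binding.
At P = 25: Qd = 117 - 2·25 = 67 and Qs = 25 - 18 = 7.
Producer surplus without the control is ½ · (45 - 18) · 27 = 364.5.
With the ceiling, producers sell 7 units at 25, so PS = ½ · (25 - 18) · 7 = 24.5.
Change in producer surplus = 24.5 - 364.5 = -340.

-340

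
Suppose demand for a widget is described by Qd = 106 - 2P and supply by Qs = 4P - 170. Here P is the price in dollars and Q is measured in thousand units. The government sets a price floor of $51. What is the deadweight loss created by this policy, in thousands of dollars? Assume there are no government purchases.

Without the control the market clears where 106 - 2P = 4P - 170, i.e. P* = 46 and Q* = 14.
The floor of 51 is above the equilibrium price 46, so it binds.
At P = 51: Qd = 106 - 2·51 = 4 and Qs = 4·51 - 170 = 34.
Quantity traded falls to 4. At Q = 4 the demand price is (106 - 4)/2 = 51 and the supply price is (170 + 4)/4 = 43.5.
Deadweight loss = ½ · (51 - 43.5) · (14 - 4) = ½ · 7.5 · 10 = 37.5.

37.5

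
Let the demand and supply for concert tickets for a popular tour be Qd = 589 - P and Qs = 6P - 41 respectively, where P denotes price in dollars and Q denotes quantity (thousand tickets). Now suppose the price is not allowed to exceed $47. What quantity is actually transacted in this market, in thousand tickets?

Without the control the market clears where 589 - P = 6P - 41, i.e. P* = 90 and Q* = 499.
The ceiling of 47 is below the equilibrium price 90, so it binds.
At P = 47: Qd = 589 - 47 = 542 and Qs = 6·47 - 41 = 241.
The quantity actually transacted is the short side, supply: 241.

241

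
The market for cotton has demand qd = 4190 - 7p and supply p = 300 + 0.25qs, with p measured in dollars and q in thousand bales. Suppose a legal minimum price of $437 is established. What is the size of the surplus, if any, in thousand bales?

Rearranging supply gives qs = 4p - 1200. In a free market, 4190 - 7p = 4p - 1200 gives the equilibrium p* = 490, q* = 760.
The floor of 437 is below the equilibrium price 490, so it is not binding; the market clears at p* = 490, q* = 760.
Since the control does not bind, there is no surplus.

0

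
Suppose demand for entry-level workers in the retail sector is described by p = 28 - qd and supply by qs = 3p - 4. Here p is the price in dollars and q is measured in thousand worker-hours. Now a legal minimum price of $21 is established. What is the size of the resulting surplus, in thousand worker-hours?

Rearranging demand gives qd = 28 - p. In a free market, 28 - p = 3p - 4 gives the equilibrium p* = 8, q* = 20.
The floor of 21 is above the equilibrium price 8, so it binds.
At p = 21: qd = 28 - 21 = 7 and qs = 3·21 - 4 = 59.
Surplus = qs - qd = 59 - 7 = 52.

52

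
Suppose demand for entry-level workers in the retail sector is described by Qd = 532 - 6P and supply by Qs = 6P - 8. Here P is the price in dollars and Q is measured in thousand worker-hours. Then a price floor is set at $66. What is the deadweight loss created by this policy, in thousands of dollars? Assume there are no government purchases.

2646

Without the control the market clears where 532 - 6P = 6P - 8, i.e. P* = 45 and Q* = 262.
Because the floor (66) lies above the market-clearing price, it is binding.
At P = 66: Qd = 532 - 6·66 = 136 and Qs = 6·66 - 8 = 388.
Quantity traded falls to 136. At Q = 136 the demand price is (532 - 136)/6 = 66 and the supply price is (8 + 136)/6 = 24.
Deadweight loss = ½ · (66 - 24) · (262 - 136) = ½ · 42 · 126 = 2646.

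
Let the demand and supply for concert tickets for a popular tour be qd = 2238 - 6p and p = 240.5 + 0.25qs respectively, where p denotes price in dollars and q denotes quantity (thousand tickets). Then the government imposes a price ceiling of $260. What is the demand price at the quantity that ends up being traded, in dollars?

Rearranging supply gives qs = 4p - 962. Equilibrium: 2238 - 6p = 4p - 962, so 3200 = 10p and p* = 320, q* = 318.
Because the ceiling (260) lies below the market-clearing price, it is binding.
At p = 260: qd = 2238 - 6·260 = 678 and qs = 4·260 - 962 = 78.
Only 78 units reach the market. On the demand curve, the marginal buyer's willingness to pay at q = 78 is (2238 - 78)/6 = 360.

360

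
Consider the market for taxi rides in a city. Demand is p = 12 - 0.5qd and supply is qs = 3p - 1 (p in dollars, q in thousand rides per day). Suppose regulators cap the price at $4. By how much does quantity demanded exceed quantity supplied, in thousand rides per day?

5

Rearranging demand gives qd = 24 - 2p. Without the control the market clears where 24 - 2p = 3p - 1, i.e. p* = 5 and q* = 14.
Since 4 < 5, the ceiling is binding.
At p = 4: qd = 24 - 2·4 = 16 and qs = 3·4 - 1 = 11.
Shortage = qd - qs = 16 - 11 = 5.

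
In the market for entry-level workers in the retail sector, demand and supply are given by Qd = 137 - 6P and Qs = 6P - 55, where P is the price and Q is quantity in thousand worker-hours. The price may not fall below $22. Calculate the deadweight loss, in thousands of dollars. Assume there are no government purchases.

216

In a free market, 137 - 6P = 6P - 55 gives the equilibrium P* = 16, Q* = 41.
The floor of 22 is above the equilibrium price 16, so it binds.
At P = 22: Qd = 137 - 6·22 = 5 and Qs = 6·22 - 55 = 77.
Quantity traded falls to 5. At Q = 5 the demand price is (137 - 5)/6 = 22 and the supply price is (55 + 5)/6 = 10.
Deadweight loss = ½ · (22 - 10) · (41 - 5) = ½ · 12 · 36 = 216.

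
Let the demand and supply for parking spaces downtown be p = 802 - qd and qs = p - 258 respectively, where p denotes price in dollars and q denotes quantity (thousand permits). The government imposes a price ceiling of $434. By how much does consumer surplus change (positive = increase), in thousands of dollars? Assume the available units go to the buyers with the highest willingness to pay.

Rearranging demand gives qd = 802 - p. Equilibrium: 802 - p = p - 258, so 1060 = 2p and p* = 530, q* = 272.
Because the ceiling (434) lies below the market-clearing price, it is binding.
At p = 434: qd = 802 - 434 = 368 and qs = 434 - 258 = 176.
Consumer surplus without the control is ½ · (802 - 530) · 272 = 36992.
With the ceiling, 176 units are sold at 434 (assume they go to the highest-value buyers). The demand price at q = 176 is 626, so CS = ½ · [(802 - 434) + (626 - 434)] · 176 = 49280.
Change in consumer surplus = 49280 - 36992 = 12288.

12288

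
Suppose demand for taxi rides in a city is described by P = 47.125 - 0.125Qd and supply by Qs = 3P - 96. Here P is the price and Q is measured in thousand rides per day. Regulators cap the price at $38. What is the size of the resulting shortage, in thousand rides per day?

55

Rearranging demand gives Qd = 377 - 8P. Equilibrium: 377 - 8P = 3P - 96, so 473 = 11P and P* = 43, Q* = 33.
Since 38 < 43, the ceiling is binding.
At P = 38: Qd = 377 - 8·38 = 73 and Qs = 3·38 - 96 = 18.
Shortage = Qd - Qs = 73 - 18 = 55.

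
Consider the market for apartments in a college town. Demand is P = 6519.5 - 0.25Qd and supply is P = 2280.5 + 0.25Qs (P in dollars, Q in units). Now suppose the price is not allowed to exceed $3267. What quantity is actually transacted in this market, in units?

Rearranging demand gives Qd = 26078 - 4P; rearranging supply gives Qs = 4P - 9122. Without the control the market clears where 26078 - 4P = 4P - 9122, i.e. P* = 4400 and Q* = 8478.
Because the ceiling (3267) lies below the market-clearing price, it is binding.
At P = 3267: Qd = 26078 - 4·3267 = 13010 and Qs = 4·3267 - 9122 = 3946.
The quantity actually transacted is the short side, supply: 3946.

3946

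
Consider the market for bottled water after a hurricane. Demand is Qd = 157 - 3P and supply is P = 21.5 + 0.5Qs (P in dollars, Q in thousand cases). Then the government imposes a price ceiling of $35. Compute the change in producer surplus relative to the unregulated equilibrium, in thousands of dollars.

-160

Rearranging supply gives Qs = 2P - 43. Equilibrium: 157 - 3P = 2P - 43, so 200 = 5P and P* = 40, Q* = 37.
Because the ceiling (35) lies below the market-clearing price, it is binding.
At P = 35: Qd = 157 - 3·35 = 52 and Qs = 2·35 - 43 = 27.
Producer surplus without the control is ½ · (40 - 21.5) · 37 = 342.25.
With the ceiling, producers sell 27 units at 35, so PS = ½ · (35 - 21.5) · 27 = 182.25.
Change in producer surplus = 182.25 - 342.25 = -160.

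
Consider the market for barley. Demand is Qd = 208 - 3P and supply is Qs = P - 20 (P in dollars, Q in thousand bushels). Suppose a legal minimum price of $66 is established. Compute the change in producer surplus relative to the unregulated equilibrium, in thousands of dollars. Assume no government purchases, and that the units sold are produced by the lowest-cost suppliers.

-274.5

Equilibrium: 208 - 3P = P - 20, so 228 = 4P and P* = 57, Q* = 37.
Because the floor (66) lies above the market-clearing price, it is binding.
At P = 66: Qd = 208 - 3·66 = 10 and Qs = 66 - 20 = 46.
Producer surplus without the control is ½ · (57 - 20) · 37 = 684.5.
With the floor, 10 units are sold at 66. The supply price at Q = 10 is 30, so PS = ½ · [(66 - 20) + (66 - 30)] · 10 = 410.
Change in producer surplus = 410 - 684.5 = -274.5.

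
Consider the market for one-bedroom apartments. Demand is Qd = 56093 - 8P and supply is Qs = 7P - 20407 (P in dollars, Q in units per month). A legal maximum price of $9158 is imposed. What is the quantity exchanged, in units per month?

15293

Setting quantity demanded equal to quantity supplied, 56093 - 8P = 7P - 20407, gives P* = 5100 and Q* = 15293.
Since 9158 is above P* = 5100, the ceiling does not bind and the free-market outcome prevails.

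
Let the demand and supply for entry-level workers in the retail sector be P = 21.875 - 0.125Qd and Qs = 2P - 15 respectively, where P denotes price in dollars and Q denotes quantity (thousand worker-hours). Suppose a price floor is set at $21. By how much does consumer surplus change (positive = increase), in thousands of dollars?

-30

Rearranging demand gives Qd = 175 - 8P. Setting quantity demanded equal to quantity supplied, 175 - 8P = 2P - 15, gives P* = 19 and Q* = 23.
Because the floor (21) lies above the market-clearing price, it is binding.
At P = 21: Qd = 175 - 8·21 = 7 and Qs = 2·21 - 15 = 27.
Consumer surplus without the control is ½ · (21.875 - 19) · 23 = 33.0625.
With the floor, consumers buy 7 units at 21, so CS = ½ · (21.875 - 21) · 7 = 3.0625.
Change in consumer surplus = 3.0625 - 33.0625 = -30.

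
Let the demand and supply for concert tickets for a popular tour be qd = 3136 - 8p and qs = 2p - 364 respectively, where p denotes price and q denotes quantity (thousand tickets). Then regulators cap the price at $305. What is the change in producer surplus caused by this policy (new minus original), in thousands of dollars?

-13095

Without the control the market clears where 3136 - 8p = 2p - 364, i.e. p* = 350 and q* = 336.
The ceiling of 305 is below the equilibrium price 350, so it binds.
At p = 305: qd = 3136 - 8·305 = 696 and qs = 2·305 - 364 = 246.
Producer surplus without the control is ½ · (350 - 182) · 336 = 28224.
With the ceiling, producers sell 246 units at 305, so PS = ½ · (305 - 182) · 246 = 15129.
Change in producer surplus = 15129 - 28224 = -13095.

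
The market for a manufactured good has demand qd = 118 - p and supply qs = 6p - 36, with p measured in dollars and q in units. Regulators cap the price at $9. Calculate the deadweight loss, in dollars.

Without the control the market clears where 118 - p = 6p - 36, i.e. p* = 22 and q* = 96.
Since 9 < 22, the ceiling is binding.
At p = 9: qd = 118 - 9 = 109 and qs = 6·9 - 36 = 18.
Quantity traded falls to 18. At q = 18 the demand price is 118 - 18 = 100 and the supply price is (36 + 18)/6 = 9.
Deadweight loss = ½ · (100 - 9) · (96 - 18) = ½ · 91 · 78 = 3549.

3549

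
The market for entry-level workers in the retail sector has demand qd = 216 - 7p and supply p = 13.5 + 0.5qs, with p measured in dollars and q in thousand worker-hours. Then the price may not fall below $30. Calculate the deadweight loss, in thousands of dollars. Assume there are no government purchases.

Rearranging supply gives qs = 2p - 27. Without the control the market clears where 216 - 7p = 2p - 27, i.e. p* = 27 and q* = 27.
Since 30 > 27, the floor is binding.
At p = 30: qd = 216 - 7·30 = 6 and qs = 2·30 - 27 = 33.
Quantity traded falls to 6. At q = 6 the demand price is (216 - 6)/7 = 30 and the supply price is (27 + 6)/2 = 16.5.
Deadweight loss = ½ · (30 - 16.5) · (27 - 6) = ½ · 13.5 · 21 = 141.75.

141.75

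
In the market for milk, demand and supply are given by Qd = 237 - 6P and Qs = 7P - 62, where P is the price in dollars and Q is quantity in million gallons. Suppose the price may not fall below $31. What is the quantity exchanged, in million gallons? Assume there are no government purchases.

Setting quantity demanded equal to quantity supplied, 237 - 6P = 7P - 62, gives P* = 23 and Q* = 99.
The floor of 31 is above the equilibrium price 23, so it binds.
At P = 31: Qd = 237 - 6·31 = 51 and Qs = 7·31 - 62 = 155.
The quantity actually transacted is the short side, demand: 51.

51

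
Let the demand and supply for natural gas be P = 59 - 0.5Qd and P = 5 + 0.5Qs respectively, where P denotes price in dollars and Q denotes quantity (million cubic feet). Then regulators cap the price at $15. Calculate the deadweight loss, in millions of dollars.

578

Rearranging demand gives Qd = 118 - 2P; rearranging supply gives Qs = 2P - 10. Without the control the market clears where 118 - 2P = 2P - 10, i.e. P* = 32 and Q* = 54.
Since 15 < 32, the ceiling is binding.
At P = 15: Qd = 118 - 2·15 = 88 and Qs = 2·15 - 10 = 20.
Quantity traded falls to 20. At Q = 20 the demand price is (118 - 20)/2 = 49 and the supply price is (10 + 20)/2 = 15.
Deadweight loss = ½ · (49 - 15) · (54 - 20) = ½ · 34 · 34 = 578.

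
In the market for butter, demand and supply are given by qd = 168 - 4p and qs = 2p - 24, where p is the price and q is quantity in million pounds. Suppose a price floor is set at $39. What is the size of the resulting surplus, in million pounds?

42

Setting quantity demanded equal to quantity supplied, 168 - 4p = 2p - 24, gives p* = 32 and q* = 40.
The floor of 39 is above the equilibrium price 32, so it binds.
At p = 39: qd = 168 - 4·39 = 12 and qs = 2·39 - 24 = 54.
Surplus = qs - qd = 54 - 12 = 42.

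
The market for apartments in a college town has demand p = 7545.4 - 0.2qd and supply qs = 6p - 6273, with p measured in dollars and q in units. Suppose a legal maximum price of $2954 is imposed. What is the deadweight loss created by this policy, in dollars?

Rearranging demand gives qd = 37727 - 5p. Without the control the market clears where 37727 - 5p = 6p - 6273, i.e. p* = 4000 and q* = 17727.
Because the ceiling (2954) lies below the market-clearing price, it is binding.
At p = 2954: qd = 37727 - 5·2954 = 22957 and qs = 6·2954 - 6273 = 11451.
Quantity traded falls to 11451. At q = 11451 the demand price is (37727 - 11451)/5 = 5255.2 and the supply price is (6273 + 11451)/6 = 2954.
Deadweight loss = ½ · (5255.2 - 2954) · (17727 - 11451) = ½ · 2301.2 · 6276 = 7221165.6.

7221165.6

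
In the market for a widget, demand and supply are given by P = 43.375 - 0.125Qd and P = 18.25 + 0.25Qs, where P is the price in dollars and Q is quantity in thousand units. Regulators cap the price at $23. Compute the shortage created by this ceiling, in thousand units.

Rearranging demand gives Qd = 347 - 8P; rearranging supply gives Qs = 4P - 73. Setting quantity demanded equal to quantity supplied, 347 - 8P = 4P - 73, gives P* = 35 and Q* = 67.
Since 23 < 35, the ceiling is binding.
At P = 23: Qd = 347 - 8·23 = 163 and Qs = 4·23 - 73 = 19.
Shortage = Qd - Qs = 163 - 19 = 144.

144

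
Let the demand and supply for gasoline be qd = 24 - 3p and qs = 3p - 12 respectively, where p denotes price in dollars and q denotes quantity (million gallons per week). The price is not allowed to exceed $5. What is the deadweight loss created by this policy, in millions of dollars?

3

Equilibrium: 24 - 3p = 3p - 12, so 36 = 6p and p* = 6, q* = 6.
The ceiling of 5 is below the equilibrium price 6, so it binds.
At p = 5: qd = 24 - 3·5 = 9 and qs = 3·5 - 12 = 3.
Quantity traded falls to 3. At q = 3 the demand price is (24 - 3)/3 = 7 and the supply price is (12 + 3)/3 = 5.
Deadweight loss = ½ · (7 - 5) · (6 - 3) = ½ · 2 · 3 = 3.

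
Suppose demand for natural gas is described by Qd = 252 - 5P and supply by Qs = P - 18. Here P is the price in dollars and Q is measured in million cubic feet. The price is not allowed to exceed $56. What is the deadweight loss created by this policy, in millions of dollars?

In a free market, 252 - 5P = P - 18 gives the equilibrium P* = 45, Q* = 27.
Since 56 is above P* = 45, the ceiling does not bind and the free-market outcome prevails.
Since the control does not bind, no trades are prevented and deadweight loss is zero.

0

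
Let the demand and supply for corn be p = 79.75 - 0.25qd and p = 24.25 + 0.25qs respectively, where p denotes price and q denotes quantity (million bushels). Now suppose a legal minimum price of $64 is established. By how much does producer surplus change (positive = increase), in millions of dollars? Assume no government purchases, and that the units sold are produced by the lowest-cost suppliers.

Rearranging demand gives qd = 319 - 4p; rearranging supply gives qs = 4p - 97. Equilibrium: 319 - 4p = 4p - 97, so 416 = 8p and p* = 52, q* = 111.
The floor of 64 is above the equilibrium price 52, so it binds.
At p = 64: qd = 319 - 4·64 = 63 and qs = 4·64 - 97 = 159.
Producer surplus without the control is ½ · (52 - 24.25) · 111 = 1540.125.
With the floor, 63 units are sold at 64. The supply price at q = 63 is 40, so PS = ½ · [(64 - 24.25) + (64 - 40)] · 63 = 2008.125.
Change in producer surplus = 2008.125 - 1540.125 = 468.

468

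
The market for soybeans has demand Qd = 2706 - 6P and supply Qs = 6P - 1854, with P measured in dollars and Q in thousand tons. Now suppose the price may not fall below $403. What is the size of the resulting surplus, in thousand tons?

Without the control the market clears where 2706 - 6P = 6P - 1854, i.e. P* = 380 and Q* = 426.
Because the floor (403) lies above the market-clearing price, it is binding.
At P = 403: Qd = 2706 - 6·403 = 288 and Qs = 6·403 - 1854 = 564.
Surplus = Qs - Qd = 564 - 288 = 276.

276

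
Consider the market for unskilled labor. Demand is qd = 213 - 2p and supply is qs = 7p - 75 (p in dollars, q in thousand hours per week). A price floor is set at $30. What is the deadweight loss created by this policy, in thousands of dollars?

0

Setting quantity demanded equal to quantity supplied, 213 - 2p = 7p - 75, gives p* = 32 and q* = 149.
The floor of 30 is below the equilibrium price 32, so it is not binding; the market clears at p* = 32, q* = 149.
Since the control does not bind, no trades are prevented and deadweight loss is zero.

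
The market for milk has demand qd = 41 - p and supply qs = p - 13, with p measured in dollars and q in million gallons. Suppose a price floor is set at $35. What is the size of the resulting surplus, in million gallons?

In a free market, 41 - p = p - 13 gives the equilibrium p* = 27, q* = 14.
The floor of 35 is above the equilibrium price 27, so it binds.
At p = 35: qd = 41 - 35 = 6 and qs = 35 - 13 = 22.
Surplus = qs - qd = 22 - 6 = 16.

16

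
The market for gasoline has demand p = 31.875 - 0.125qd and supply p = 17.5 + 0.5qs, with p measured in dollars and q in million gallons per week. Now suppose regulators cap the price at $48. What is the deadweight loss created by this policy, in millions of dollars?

Rearranging demand gives qd = 255 - 8p; rearranging supply gives qs = 2p - 35. Without the control the market clears where 255 - 8p = 2p - 35, i.e. p* = 29 and q* = 23.
Since 48 is above p* = 29, the ceiling does not bind and the free-market outcome prevails.
Since the control does not bind, no trades are prevented and deadweight loss is zero.

0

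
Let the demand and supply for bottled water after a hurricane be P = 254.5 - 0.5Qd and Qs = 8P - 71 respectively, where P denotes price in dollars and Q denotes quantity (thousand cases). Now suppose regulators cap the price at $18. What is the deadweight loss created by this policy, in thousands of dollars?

32000

Rearranging demand gives Qd = 509 - 2P. In a free market, 509 - 2P = 8P - 71 gives the equilibrium P* = 58, Q* = 393.
The ceiling of 18 is below the equilibrium price 58, so it binds.
At P = 18: Qd = 509 - 2·18 = 473 and Qs = 8·18 - 71 = 73.
Quantity traded falls to 73. At Q = 73 the demand price is (509 - 73)/2 = 218 and the supply price is (71 + 73)/8 = 18.
Deadweight loss = ½ · (218 - 18) · (393 - 73) = ½ · 200 · 320 = 32000.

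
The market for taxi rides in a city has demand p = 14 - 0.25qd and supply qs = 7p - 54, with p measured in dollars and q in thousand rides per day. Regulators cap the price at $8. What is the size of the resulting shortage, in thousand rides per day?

22

Rearranging demand gives qd = 56 - 4p. Without the control the market clears where 56 - 4p = 7p - 54, i.e. p* = 10 and q* = 16.
The ceiling of 8 is below the equilibrium price 10, so it binds.
At p = 8: qd = 56 - 4·8 = 24 and qs = 7·8 - 54 = 2.
Shortage = qd - qs = 24 - 2 = 22.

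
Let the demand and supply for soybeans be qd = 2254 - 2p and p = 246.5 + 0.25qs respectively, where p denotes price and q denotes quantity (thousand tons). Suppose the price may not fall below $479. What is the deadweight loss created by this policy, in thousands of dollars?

Rearranging supply gives qs = 4p - 986. In a free market, 2254 - 2p = 4p - 986 gives the equilibrium p* = 540, q* = 1174.
The floor of 479 is below the equilibrium price 540, so it is not binding; the market clears at p* = 540, q* = 1174.
Since the control does not bind, no trades are prevented and deadweight loss is zero.

0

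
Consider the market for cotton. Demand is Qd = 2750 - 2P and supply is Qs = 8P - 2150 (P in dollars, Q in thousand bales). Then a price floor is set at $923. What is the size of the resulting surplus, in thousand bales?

In a free market, 2750 - 2P = 8P - 2150 gives the equilibrium P* = 490, Q* = 1770.
Since 923 > 490, the floor is binding.
At P = 923: Qd = 2750 - 2·923 = 904 and Qs = 8·923 - 2150 = 5234.
Surplus = Qs - Qd = 5234 - 904 = 4330.

4330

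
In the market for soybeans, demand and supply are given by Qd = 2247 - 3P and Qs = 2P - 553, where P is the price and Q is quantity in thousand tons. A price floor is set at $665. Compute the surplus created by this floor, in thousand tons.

Without the control the market clears where 2247 - 3P = 2P - 553, i.e. P* = 560 and Q* = 567.
Because the floor (665) lies above the market-clearing price, it is binding.
At P = 665: Qd = 2247 - 3·665 = 252 and Qs = 2·665 - 553 = 777.
Surplus = Qs - Qd = 777 - 252 = 525.

525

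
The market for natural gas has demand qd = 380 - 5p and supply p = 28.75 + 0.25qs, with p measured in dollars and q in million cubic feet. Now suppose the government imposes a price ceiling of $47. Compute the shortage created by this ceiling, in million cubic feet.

Rearranging supply gives qs = 4p - 115. Equilibrium: 380 - 5p = 4p - 115, so 495 = 9p and p* = 55, q* = 105.
The ceiling of 47 is below the equilibrium price 55, so it binds.
At p = 47: qd = 380 - 5·47 = 145 and qs = 4·47 - 115 = 73.
Shortage = qd - qs = 145 - 73 = 72.

72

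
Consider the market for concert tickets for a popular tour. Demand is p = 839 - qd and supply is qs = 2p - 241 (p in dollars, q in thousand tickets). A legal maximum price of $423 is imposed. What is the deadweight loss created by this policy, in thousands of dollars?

0

Rearranging demand gives qd = 839 - p. Setting quantity demanded equal to quantity supplied, 839 - p = 2p - 241, gives p* = 360 and q* = 479.
Since 423 is above p* = 360, the ceiling does not bind and the free-market outcome prevails.
Since the control does not bind, no trades are prevented and deadweight loss is zero.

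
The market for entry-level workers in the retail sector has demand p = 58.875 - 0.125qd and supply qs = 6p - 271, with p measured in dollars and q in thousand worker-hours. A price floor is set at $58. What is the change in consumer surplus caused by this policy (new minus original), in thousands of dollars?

Rearranging demand gives qd = 471 - 8p. Without the control the market clears where 471 - 8p = 6p - 271, i.e. p* = 53 and q* = 47.
Because the floor (58) lies above the market-clearing price, it is binding.
At p = 58: qd = 471 - 8·58 = 7 and qs = 6·58 - 271 = 77.
Consumer surplus without the control is ½ · (58.875 - 53) · 47 = 138.0625.
With the floor, consumers buy 7 units at 58, so CS = ½ · (58.875 - 58) · 7 = 3.0625.
Change in consumer surplus = 3.0625 - 138.0625 = -135.

-135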